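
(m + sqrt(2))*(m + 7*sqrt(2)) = m^2 + 8*sqrt(2)*m + 14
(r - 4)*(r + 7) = r^2 + 3*r - 28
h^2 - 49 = (h - 7)*(h + 7)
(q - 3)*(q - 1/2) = q^2 - 7*q/2 + 3/2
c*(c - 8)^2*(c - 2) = c^4 - 18*c^3 + 96*c^2 - 128*c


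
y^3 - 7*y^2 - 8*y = y*(y - 8)*(y + 1)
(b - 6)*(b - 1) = b^2 - 7*b + 6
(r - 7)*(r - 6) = r^2 - 13*r + 42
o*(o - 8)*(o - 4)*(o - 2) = o^4 - 14*o^3 + 56*o^2 - 64*o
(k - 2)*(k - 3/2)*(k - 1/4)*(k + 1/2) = k^4 - 13*k^3/4 + 2*k^2 + 19*k/16 - 3/8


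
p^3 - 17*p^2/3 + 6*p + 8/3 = (p - 4)*(p - 2)*(p + 1/3)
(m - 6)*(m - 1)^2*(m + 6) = m^4 - 2*m^3 - 35*m^2 + 72*m - 36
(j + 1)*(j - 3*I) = j^2 + j - 3*I*j - 3*I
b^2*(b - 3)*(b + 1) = b^4 - 2*b^3 - 3*b^2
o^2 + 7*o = o*(o + 7)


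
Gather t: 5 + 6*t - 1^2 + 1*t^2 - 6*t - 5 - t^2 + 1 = 0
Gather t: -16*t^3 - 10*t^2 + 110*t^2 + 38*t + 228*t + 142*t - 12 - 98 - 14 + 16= -16*t^3 + 100*t^2 + 408*t - 108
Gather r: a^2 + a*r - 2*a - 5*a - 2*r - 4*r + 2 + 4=a^2 - 7*a + r*(a - 6) + 6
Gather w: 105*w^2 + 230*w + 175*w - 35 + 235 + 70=105*w^2 + 405*w + 270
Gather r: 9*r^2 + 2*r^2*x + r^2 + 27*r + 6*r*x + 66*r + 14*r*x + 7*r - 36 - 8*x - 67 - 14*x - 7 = r^2*(2*x + 10) + r*(20*x + 100) - 22*x - 110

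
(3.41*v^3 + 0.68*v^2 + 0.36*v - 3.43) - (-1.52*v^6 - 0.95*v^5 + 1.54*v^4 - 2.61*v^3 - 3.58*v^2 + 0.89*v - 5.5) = 1.52*v^6 + 0.95*v^5 - 1.54*v^4 + 6.02*v^3 + 4.26*v^2 - 0.53*v + 2.07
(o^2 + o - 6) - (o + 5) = o^2 - 11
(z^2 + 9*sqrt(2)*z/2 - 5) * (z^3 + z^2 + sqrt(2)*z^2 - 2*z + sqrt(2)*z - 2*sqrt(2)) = z^5 + z^4 + 11*sqrt(2)*z^4/2 + 2*z^3 + 11*sqrt(2)*z^3/2 - 16*sqrt(2)*z^2 + 4*z^2 - 8*z - 5*sqrt(2)*z + 10*sqrt(2)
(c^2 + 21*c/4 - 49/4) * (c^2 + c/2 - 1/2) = c^4 + 23*c^3/4 - 81*c^2/8 - 35*c/4 + 49/8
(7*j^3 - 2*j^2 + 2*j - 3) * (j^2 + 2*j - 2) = 7*j^5 + 12*j^4 - 16*j^3 + 5*j^2 - 10*j + 6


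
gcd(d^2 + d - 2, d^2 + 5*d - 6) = d - 1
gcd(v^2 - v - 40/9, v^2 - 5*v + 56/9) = v - 8/3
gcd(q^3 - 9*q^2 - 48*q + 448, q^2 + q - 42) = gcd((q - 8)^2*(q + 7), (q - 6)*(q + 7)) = q + 7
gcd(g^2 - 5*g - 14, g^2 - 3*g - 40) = 1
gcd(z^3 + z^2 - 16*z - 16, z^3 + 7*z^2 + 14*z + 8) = z^2 + 5*z + 4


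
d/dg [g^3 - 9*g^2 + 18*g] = 3*g^2 - 18*g + 18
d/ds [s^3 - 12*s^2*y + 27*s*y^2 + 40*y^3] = 3*s^2 - 24*s*y + 27*y^2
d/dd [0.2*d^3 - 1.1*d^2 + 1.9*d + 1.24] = 0.6*d^2 - 2.2*d + 1.9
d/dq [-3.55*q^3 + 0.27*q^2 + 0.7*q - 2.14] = -10.65*q^2 + 0.54*q + 0.7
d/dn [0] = 0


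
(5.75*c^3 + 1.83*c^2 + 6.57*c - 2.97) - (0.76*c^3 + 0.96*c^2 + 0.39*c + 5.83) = 4.99*c^3 + 0.87*c^2 + 6.18*c - 8.8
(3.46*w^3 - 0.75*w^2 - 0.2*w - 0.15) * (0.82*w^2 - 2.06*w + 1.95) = 2.8372*w^5 - 7.7426*w^4 + 8.128*w^3 - 1.1735*w^2 - 0.081*w - 0.2925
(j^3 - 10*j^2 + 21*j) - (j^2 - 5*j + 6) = j^3 - 11*j^2 + 26*j - 6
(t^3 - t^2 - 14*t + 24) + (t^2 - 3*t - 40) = t^3 - 17*t - 16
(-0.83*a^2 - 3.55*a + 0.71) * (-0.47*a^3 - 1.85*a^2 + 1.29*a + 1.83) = 0.3901*a^5 + 3.204*a^4 + 5.1631*a^3 - 7.4119*a^2 - 5.5806*a + 1.2993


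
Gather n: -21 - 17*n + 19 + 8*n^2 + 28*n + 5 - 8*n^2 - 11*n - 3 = 0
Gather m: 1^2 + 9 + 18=28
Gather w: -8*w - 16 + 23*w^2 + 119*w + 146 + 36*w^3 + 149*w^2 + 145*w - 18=36*w^3 + 172*w^2 + 256*w + 112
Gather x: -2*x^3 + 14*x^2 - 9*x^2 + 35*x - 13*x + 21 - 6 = -2*x^3 + 5*x^2 + 22*x + 15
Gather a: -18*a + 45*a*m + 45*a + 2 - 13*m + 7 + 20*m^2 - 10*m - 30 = a*(45*m + 27) + 20*m^2 - 23*m - 21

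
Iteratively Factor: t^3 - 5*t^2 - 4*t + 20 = (t - 5)*(t^2 - 4) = (t - 5)*(t - 2)*(t + 2)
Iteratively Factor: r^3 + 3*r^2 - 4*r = (r + 4)*(r^2 - r) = (r - 1)*(r + 4)*(r)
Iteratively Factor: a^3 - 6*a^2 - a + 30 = (a - 3)*(a^2 - 3*a - 10) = (a - 5)*(a - 3)*(a + 2)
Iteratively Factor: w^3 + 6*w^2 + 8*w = (w + 2)*(w^2 + 4*w) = (w + 2)*(w + 4)*(w)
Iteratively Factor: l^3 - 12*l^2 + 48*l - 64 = (l - 4)*(l^2 - 8*l + 16) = (l - 4)^2*(l - 4)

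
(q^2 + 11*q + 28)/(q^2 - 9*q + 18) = (q^2 + 11*q + 28)/(q^2 - 9*q + 18)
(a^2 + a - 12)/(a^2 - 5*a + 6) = (a + 4)/(a - 2)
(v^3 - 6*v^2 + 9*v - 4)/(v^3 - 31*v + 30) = (v^2 - 5*v + 4)/(v^2 + v - 30)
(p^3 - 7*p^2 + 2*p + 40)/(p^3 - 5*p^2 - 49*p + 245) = (p^2 - 2*p - 8)/(p^2 - 49)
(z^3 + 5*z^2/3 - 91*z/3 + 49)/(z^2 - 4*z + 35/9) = 3*(z^2 + 4*z - 21)/(3*z - 5)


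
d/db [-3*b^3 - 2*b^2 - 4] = b*(-9*b - 4)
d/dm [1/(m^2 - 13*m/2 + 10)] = 2*(13 - 4*m)/(2*m^2 - 13*m + 20)^2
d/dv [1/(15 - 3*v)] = 1/(3*(v - 5)^2)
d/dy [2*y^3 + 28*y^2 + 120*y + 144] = 6*y^2 + 56*y + 120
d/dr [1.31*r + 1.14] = 1.31000000000000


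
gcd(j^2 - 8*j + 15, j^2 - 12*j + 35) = j - 5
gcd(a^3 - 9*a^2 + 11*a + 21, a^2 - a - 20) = 1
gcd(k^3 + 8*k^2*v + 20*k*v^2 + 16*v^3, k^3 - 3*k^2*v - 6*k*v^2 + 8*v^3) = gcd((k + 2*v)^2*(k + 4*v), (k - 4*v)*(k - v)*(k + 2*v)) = k + 2*v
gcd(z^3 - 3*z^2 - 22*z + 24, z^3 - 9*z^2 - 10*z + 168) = z^2 - 2*z - 24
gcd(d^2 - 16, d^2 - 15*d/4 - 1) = d - 4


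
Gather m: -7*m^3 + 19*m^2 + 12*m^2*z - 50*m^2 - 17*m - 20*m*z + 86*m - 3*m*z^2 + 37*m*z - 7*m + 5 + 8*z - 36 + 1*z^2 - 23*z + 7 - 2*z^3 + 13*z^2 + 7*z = -7*m^3 + m^2*(12*z - 31) + m*(-3*z^2 + 17*z + 62) - 2*z^3 + 14*z^2 - 8*z - 24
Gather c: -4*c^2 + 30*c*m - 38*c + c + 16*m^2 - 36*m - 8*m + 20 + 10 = -4*c^2 + c*(30*m - 37) + 16*m^2 - 44*m + 30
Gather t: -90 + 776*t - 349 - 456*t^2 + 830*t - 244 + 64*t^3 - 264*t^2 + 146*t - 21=64*t^3 - 720*t^2 + 1752*t - 704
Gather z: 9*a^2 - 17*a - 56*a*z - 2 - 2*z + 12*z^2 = 9*a^2 - 17*a + 12*z^2 + z*(-56*a - 2) - 2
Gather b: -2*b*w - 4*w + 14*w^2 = -2*b*w + 14*w^2 - 4*w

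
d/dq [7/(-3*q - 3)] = 7/(3*(q + 1)^2)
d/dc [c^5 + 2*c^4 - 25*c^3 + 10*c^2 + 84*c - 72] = 5*c^4 + 8*c^3 - 75*c^2 + 20*c + 84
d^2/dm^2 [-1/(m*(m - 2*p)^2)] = 2*(-3*m^2 - 2*m*(m - 2*p) - (m - 2*p)^2)/(m^3*(m - 2*p)^4)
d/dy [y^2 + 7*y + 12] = 2*y + 7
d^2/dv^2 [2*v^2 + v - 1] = 4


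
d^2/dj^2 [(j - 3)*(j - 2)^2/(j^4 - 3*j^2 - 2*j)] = 2*(j^4 - 17*j^3 + 36*j^2 + 24*j + 6)/(j^3*(j^4 + 4*j^3 + 6*j^2 + 4*j + 1))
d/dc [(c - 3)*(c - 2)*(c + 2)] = 3*c^2 - 6*c - 4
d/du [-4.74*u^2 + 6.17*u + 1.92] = 6.17 - 9.48*u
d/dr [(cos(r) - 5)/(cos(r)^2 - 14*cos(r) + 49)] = (cos(r) - 3)*sin(r)/(cos(r) - 7)^3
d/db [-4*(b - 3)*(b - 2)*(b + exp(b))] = -4*b^2*exp(b) - 12*b^2 + 12*b*exp(b) + 40*b - 4*exp(b) - 24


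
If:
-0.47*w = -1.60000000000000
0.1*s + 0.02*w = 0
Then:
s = -0.68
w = 3.40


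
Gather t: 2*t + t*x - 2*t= t*x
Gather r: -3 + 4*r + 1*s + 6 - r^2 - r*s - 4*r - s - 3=-r^2 - r*s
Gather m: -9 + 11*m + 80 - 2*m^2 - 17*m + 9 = -2*m^2 - 6*m + 80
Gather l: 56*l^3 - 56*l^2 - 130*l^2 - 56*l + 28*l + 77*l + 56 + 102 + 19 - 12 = 56*l^3 - 186*l^2 + 49*l + 165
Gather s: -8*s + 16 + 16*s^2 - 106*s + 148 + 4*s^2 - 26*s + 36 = 20*s^2 - 140*s + 200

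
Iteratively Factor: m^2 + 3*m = (m + 3)*(m)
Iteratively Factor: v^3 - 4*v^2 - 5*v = (v + 1)*(v^2 - 5*v) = v*(v + 1)*(v - 5)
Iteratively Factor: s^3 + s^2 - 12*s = (s + 4)*(s^2 - 3*s) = s*(s + 4)*(s - 3)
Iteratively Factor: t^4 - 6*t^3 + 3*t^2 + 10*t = (t)*(t^3 - 6*t^2 + 3*t + 10) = t*(t + 1)*(t^2 - 7*t + 10) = t*(t - 2)*(t + 1)*(t - 5)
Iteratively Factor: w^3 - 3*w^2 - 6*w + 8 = (w - 4)*(w^2 + w - 2) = (w - 4)*(w + 2)*(w - 1)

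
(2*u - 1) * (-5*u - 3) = -10*u^2 - u + 3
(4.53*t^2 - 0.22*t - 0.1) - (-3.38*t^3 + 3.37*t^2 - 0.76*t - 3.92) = 3.38*t^3 + 1.16*t^2 + 0.54*t + 3.82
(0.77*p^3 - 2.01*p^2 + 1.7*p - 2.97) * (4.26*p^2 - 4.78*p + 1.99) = 3.2802*p^5 - 12.2432*p^4 + 18.3821*p^3 - 24.7781*p^2 + 17.5796*p - 5.9103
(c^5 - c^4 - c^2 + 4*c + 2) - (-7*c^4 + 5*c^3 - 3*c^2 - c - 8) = c^5 + 6*c^4 - 5*c^3 + 2*c^2 + 5*c + 10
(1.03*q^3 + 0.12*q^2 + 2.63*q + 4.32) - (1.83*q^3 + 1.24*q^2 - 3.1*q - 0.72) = -0.8*q^3 - 1.12*q^2 + 5.73*q + 5.04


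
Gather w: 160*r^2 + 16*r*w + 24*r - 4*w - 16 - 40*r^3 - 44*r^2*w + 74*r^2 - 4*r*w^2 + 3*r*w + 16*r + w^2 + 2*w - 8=-40*r^3 + 234*r^2 + 40*r + w^2*(1 - 4*r) + w*(-44*r^2 + 19*r - 2) - 24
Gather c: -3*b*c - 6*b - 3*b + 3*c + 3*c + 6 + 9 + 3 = -9*b + c*(6 - 3*b) + 18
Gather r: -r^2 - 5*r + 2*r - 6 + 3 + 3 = -r^2 - 3*r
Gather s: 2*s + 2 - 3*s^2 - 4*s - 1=-3*s^2 - 2*s + 1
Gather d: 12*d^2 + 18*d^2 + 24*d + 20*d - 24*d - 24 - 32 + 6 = 30*d^2 + 20*d - 50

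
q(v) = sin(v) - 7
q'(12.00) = 0.84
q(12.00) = -7.54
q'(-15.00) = -0.76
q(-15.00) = -7.65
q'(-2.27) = -0.64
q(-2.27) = -7.77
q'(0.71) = 0.76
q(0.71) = -6.35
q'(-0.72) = 0.75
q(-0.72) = -7.66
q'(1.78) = -0.21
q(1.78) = -6.02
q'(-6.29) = 1.00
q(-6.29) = -7.01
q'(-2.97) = -0.99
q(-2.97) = -7.17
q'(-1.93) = -0.35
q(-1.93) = -7.94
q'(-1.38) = 0.19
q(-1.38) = -7.98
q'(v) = cos(v)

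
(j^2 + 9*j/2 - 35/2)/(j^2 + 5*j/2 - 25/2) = (j + 7)/(j + 5)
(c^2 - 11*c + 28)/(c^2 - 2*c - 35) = (c - 4)/(c + 5)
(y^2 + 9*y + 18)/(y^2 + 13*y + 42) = (y + 3)/(y + 7)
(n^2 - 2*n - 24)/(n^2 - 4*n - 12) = (n + 4)/(n + 2)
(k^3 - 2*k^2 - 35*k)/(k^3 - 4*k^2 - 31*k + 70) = k/(k - 2)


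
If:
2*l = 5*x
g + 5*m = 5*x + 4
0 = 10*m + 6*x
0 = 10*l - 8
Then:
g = 164/25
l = 4/5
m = -24/125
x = 8/25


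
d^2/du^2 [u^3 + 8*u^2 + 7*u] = 6*u + 16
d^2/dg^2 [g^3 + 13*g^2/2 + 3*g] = 6*g + 13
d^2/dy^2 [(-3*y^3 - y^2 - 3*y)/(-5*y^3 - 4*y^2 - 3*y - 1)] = 2*(-35*y^6 + 90*y^5 + 45*y^4 - 29*y^3 - 75*y^2 - 27*y - 8)/(125*y^9 + 300*y^8 + 465*y^7 + 499*y^6 + 399*y^5 + 246*y^4 + 114*y^3 + 39*y^2 + 9*y + 1)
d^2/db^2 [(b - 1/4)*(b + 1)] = 2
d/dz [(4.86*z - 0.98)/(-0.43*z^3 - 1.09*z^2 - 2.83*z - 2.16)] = (4.1796*z^3 + 4.0332*z^2 - 2.1364*z - 13.271)/(0.1849*z^6 + 0.9374*z^5 + 3.6219*z^4 + 8.027*z^3 + 12.7177*z^2 + 12.2256*z + 4.6656)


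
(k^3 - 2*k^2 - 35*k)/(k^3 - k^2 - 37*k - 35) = k/(k + 1)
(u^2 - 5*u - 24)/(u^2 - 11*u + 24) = (u + 3)/(u - 3)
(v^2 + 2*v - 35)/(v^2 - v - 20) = (v + 7)/(v + 4)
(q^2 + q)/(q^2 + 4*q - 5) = q*(q + 1)/(q^2 + 4*q - 5)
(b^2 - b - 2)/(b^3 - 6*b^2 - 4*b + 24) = (b + 1)/(b^2 - 4*b - 12)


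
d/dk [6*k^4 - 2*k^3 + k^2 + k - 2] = 24*k^3 - 6*k^2 + 2*k + 1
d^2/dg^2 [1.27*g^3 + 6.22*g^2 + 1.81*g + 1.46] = 7.62*g + 12.44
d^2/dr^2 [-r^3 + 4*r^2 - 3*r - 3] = 8 - 6*r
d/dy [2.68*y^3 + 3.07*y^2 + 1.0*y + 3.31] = 8.04*y^2 + 6.14*y + 1.0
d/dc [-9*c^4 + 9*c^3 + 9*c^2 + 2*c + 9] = -36*c^3 + 27*c^2 + 18*c + 2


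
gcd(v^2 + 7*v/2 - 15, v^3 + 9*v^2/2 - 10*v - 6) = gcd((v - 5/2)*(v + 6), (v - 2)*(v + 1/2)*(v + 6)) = v + 6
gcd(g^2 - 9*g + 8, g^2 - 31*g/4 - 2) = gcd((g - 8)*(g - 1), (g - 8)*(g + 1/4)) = g - 8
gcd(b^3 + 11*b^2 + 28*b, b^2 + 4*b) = b^2 + 4*b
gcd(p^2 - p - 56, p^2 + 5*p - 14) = p + 7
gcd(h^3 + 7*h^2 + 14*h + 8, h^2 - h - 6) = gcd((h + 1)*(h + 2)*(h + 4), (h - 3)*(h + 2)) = h + 2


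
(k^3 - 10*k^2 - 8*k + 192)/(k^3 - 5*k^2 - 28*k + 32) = (k - 6)/(k - 1)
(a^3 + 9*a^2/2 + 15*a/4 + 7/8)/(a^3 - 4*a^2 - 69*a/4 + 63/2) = (4*a^2 + 4*a + 1)/(2*(2*a^2 - 15*a + 18))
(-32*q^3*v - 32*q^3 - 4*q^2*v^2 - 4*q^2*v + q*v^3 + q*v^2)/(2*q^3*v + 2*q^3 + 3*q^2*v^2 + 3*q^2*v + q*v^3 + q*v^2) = (-32*q^2 - 4*q*v + v^2)/(2*q^2 + 3*q*v + v^2)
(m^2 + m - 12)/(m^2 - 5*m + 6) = (m + 4)/(m - 2)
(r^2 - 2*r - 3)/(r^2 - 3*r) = (r + 1)/r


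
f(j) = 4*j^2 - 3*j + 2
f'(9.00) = 69.00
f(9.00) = 299.00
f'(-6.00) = -51.00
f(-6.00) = 164.00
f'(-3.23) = -28.84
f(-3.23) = 53.42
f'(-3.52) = -31.16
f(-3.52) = 62.12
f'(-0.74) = -8.92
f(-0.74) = 6.41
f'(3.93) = 28.44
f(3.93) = 51.99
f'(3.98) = 28.84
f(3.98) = 53.42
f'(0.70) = 2.60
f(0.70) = 1.86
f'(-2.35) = -21.80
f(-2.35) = 31.14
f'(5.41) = 40.28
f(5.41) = 102.84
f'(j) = 8*j - 3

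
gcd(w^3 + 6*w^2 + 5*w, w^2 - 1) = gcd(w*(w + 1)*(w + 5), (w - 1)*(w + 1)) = w + 1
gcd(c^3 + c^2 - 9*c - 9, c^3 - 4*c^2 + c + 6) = c^2 - 2*c - 3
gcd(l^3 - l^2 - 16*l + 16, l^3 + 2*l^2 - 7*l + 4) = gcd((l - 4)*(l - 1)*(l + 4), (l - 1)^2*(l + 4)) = l^2 + 3*l - 4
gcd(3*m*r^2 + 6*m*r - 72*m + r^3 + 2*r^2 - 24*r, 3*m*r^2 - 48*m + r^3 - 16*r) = 3*m*r - 12*m + r^2 - 4*r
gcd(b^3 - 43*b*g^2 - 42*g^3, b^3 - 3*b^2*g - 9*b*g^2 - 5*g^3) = b + g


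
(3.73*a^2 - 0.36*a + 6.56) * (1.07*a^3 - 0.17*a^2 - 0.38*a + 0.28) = 3.9911*a^5 - 1.0193*a^4 + 5.663*a^3 + 0.066*a^2 - 2.5936*a + 1.8368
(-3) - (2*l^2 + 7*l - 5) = -2*l^2 - 7*l + 2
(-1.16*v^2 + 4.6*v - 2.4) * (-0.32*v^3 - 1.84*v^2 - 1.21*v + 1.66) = 0.3712*v^5 + 0.6624*v^4 - 6.2924*v^3 - 3.0756*v^2 + 10.54*v - 3.984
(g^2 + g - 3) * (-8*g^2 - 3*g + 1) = -8*g^4 - 11*g^3 + 22*g^2 + 10*g - 3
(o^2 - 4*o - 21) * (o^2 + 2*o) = o^4 - 2*o^3 - 29*o^2 - 42*o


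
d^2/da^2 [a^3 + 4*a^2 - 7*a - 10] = 6*a + 8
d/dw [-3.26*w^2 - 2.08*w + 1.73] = -6.52*w - 2.08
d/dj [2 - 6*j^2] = -12*j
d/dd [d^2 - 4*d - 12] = 2*d - 4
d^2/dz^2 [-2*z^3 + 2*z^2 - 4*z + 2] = 4 - 12*z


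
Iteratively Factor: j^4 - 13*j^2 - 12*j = (j + 1)*(j^3 - j^2 - 12*j) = j*(j + 1)*(j^2 - j - 12) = j*(j - 4)*(j + 1)*(j + 3)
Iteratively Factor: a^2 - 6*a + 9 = (a - 3)*(a - 3)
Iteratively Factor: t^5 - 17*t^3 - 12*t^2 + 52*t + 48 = (t - 4)*(t^4 + 4*t^3 - t^2 - 16*t - 12) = (t - 4)*(t + 2)*(t^3 + 2*t^2 - 5*t - 6) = (t - 4)*(t + 2)*(t + 3)*(t^2 - t - 2) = (t - 4)*(t - 2)*(t + 2)*(t + 3)*(t + 1)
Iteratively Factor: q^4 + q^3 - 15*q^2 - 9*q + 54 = (q - 2)*(q^3 + 3*q^2 - 9*q - 27) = (q - 2)*(q + 3)*(q^2 - 9) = (q - 3)*(q - 2)*(q + 3)*(q + 3)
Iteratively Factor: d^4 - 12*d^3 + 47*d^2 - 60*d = (d - 4)*(d^3 - 8*d^2 + 15*d) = d*(d - 4)*(d^2 - 8*d + 15) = d*(d - 4)*(d - 3)*(d - 5)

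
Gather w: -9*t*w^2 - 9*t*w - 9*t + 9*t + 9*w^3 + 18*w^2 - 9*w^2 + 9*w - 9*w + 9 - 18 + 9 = -9*t*w + 9*w^3 + w^2*(9 - 9*t)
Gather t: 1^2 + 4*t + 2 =4*t + 3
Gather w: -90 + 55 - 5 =-40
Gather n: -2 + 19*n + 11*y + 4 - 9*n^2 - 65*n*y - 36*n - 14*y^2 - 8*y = -9*n^2 + n*(-65*y - 17) - 14*y^2 + 3*y + 2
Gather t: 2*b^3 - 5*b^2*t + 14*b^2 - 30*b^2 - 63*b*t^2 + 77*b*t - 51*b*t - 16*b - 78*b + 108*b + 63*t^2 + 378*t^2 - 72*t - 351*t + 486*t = 2*b^3 - 16*b^2 + 14*b + t^2*(441 - 63*b) + t*(-5*b^2 + 26*b + 63)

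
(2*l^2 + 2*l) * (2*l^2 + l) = 4*l^4 + 6*l^3 + 2*l^2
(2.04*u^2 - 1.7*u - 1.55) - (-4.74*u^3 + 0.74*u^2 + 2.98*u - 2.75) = 4.74*u^3 + 1.3*u^2 - 4.68*u + 1.2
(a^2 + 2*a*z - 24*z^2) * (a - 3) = a^3 + 2*a^2*z - 3*a^2 - 24*a*z^2 - 6*a*z + 72*z^2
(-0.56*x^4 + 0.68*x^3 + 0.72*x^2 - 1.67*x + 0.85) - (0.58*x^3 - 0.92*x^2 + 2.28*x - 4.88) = -0.56*x^4 + 0.1*x^3 + 1.64*x^2 - 3.95*x + 5.73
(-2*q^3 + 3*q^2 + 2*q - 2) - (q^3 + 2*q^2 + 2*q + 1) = -3*q^3 + q^2 - 3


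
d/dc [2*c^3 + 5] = 6*c^2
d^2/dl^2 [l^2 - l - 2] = 2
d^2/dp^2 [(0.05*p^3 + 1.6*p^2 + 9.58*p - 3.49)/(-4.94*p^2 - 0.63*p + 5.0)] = (1.77635683940025e-15*p^5 + 5.6843418860808e-14*p^4 - 460.123626*p^3 + 274.836384*p^2 - 1362.086532*p + 34.822362)/(120.553784*p^6 + 46.122804*p^5 - 360.171942*p^4 - 93.115953*p^3 + 364.5465*p^2 + 47.25*p - 125.0)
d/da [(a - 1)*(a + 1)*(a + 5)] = 3*a^2 + 10*a - 1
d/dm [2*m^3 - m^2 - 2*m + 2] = 6*m^2 - 2*m - 2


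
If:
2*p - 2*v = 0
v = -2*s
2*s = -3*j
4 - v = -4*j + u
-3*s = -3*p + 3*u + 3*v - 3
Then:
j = 6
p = 18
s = -9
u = 10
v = 18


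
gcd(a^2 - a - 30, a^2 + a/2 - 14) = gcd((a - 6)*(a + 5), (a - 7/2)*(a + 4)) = 1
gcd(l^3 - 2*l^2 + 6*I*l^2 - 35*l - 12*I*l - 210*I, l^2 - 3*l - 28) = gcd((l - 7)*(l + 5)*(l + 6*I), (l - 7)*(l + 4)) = l - 7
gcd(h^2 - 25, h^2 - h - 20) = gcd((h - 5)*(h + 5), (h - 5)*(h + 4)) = h - 5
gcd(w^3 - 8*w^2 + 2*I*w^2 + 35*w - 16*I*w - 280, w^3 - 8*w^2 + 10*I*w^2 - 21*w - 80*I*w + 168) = w^2 + w*(-8 + 7*I) - 56*I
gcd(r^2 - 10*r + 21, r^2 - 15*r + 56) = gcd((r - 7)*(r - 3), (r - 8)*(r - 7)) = r - 7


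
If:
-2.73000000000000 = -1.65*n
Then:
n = 1.65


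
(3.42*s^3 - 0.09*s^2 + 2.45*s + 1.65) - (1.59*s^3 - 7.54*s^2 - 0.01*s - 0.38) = 1.83*s^3 + 7.45*s^2 + 2.46*s + 2.03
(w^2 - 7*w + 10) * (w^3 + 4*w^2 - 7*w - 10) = w^5 - 3*w^4 - 25*w^3 + 79*w^2 - 100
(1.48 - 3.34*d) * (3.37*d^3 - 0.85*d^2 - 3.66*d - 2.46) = -11.2558*d^4 + 7.8266*d^3 + 10.9664*d^2 + 2.7996*d - 3.6408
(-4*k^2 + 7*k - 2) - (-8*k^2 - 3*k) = 4*k^2 + 10*k - 2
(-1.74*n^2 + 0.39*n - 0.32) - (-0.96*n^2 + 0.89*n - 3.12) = -0.78*n^2 - 0.5*n + 2.8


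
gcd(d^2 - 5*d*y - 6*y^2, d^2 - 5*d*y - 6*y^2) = -d^2 + 5*d*y + 6*y^2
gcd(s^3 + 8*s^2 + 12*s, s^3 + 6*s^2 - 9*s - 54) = s + 6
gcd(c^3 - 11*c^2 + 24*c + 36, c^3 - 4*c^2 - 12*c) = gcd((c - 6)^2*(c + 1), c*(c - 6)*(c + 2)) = c - 6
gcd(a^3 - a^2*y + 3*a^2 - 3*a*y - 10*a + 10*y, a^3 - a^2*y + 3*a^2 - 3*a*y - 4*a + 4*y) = -a + y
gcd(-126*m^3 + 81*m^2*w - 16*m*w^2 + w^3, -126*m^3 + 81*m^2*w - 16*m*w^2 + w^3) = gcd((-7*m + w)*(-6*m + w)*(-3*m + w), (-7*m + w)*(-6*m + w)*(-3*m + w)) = -126*m^3 + 81*m^2*w - 16*m*w^2 + w^3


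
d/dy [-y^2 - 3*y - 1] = -2*y - 3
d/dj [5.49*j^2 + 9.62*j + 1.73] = 10.98*j + 9.62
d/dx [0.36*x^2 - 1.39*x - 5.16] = 0.72*x - 1.39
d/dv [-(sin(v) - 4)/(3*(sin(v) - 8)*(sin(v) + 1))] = (sin(v)^2 - 8*sin(v) + 36)*cos(v)/(3*(sin(v) - 8)^2*(sin(v) + 1)^2)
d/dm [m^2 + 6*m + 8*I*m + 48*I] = 2*m + 6 + 8*I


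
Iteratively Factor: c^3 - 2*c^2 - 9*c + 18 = (c - 3)*(c^2 + c - 6) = (c - 3)*(c - 2)*(c + 3)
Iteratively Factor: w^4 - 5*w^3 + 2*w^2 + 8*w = (w)*(w^3 - 5*w^2 + 2*w + 8) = w*(w - 2)*(w^2 - 3*w - 4) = w*(w - 4)*(w - 2)*(w + 1)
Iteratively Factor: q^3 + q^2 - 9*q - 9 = (q + 1)*(q^2 - 9) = (q - 3)*(q + 1)*(q + 3)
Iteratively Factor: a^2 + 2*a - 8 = (a + 4)*(a - 2)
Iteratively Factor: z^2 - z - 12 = (z + 3)*(z - 4)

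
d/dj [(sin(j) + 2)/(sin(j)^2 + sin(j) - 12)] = (-4*sin(j) + cos(j)^2 - 15)*cos(j)/(sin(j)^2 + sin(j) - 12)^2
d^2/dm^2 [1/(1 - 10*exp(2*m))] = (-400*exp(2*m) - 40)*exp(2*m)/(10*exp(2*m) - 1)^3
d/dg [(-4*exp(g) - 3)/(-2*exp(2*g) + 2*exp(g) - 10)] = (-(2*exp(g) - 1)*(4*exp(g) + 3) + 4*exp(2*g) - 4*exp(g) + 20)*exp(g)/(2*(exp(2*g) - exp(g) + 5)^2)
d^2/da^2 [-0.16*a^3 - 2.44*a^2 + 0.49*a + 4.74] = -0.96*a - 4.88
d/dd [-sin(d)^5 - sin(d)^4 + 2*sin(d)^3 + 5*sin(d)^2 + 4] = (-5*sin(d)^3 - 4*sin(d)^2 + 6*sin(d) + 10)*sin(d)*cos(d)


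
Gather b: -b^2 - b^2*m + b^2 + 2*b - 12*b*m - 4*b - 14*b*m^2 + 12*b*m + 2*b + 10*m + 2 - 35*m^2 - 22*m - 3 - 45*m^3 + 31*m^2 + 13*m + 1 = -b^2*m - 14*b*m^2 - 45*m^3 - 4*m^2 + m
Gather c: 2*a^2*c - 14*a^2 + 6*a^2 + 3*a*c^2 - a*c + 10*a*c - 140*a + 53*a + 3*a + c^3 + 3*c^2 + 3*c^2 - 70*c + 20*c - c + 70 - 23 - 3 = -8*a^2 - 84*a + c^3 + c^2*(3*a + 6) + c*(2*a^2 + 9*a - 51) + 44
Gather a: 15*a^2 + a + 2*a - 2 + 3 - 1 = 15*a^2 + 3*a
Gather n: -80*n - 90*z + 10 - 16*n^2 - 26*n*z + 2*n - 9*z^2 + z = -16*n^2 + n*(-26*z - 78) - 9*z^2 - 89*z + 10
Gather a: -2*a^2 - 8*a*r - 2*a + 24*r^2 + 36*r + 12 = -2*a^2 + a*(-8*r - 2) + 24*r^2 + 36*r + 12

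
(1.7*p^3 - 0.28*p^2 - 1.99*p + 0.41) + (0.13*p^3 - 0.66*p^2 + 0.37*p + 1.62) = 1.83*p^3 - 0.94*p^2 - 1.62*p + 2.03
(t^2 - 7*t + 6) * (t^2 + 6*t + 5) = t^4 - t^3 - 31*t^2 + t + 30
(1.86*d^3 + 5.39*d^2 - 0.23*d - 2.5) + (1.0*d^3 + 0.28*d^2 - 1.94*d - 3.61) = 2.86*d^3 + 5.67*d^2 - 2.17*d - 6.11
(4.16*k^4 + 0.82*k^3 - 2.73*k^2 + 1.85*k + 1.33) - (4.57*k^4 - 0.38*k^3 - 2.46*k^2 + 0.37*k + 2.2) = -0.41*k^4 + 1.2*k^3 - 0.27*k^2 + 1.48*k - 0.87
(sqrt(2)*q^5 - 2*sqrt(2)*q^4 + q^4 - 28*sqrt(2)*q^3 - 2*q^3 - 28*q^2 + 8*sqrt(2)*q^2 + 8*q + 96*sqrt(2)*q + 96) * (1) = sqrt(2)*q^5 - 2*sqrt(2)*q^4 + q^4 - 28*sqrt(2)*q^3 - 2*q^3 - 28*q^2 + 8*sqrt(2)*q^2 + 8*q + 96*sqrt(2)*q + 96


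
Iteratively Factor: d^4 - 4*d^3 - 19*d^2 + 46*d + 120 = (d - 5)*(d^3 + d^2 - 14*d - 24) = (d - 5)*(d + 2)*(d^2 - d - 12) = (d - 5)*(d + 2)*(d + 3)*(d - 4)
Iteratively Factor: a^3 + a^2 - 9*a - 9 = (a + 1)*(a^2 - 9) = (a - 3)*(a + 1)*(a + 3)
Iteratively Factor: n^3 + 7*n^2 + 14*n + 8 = (n + 4)*(n^2 + 3*n + 2) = (n + 1)*(n + 4)*(n + 2)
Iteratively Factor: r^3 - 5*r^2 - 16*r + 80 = (r - 4)*(r^2 - r - 20) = (r - 4)*(r + 4)*(r - 5)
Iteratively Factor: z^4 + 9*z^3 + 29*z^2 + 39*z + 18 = (z + 3)*(z^3 + 6*z^2 + 11*z + 6) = (z + 2)*(z + 3)*(z^2 + 4*z + 3) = (z + 1)*(z + 2)*(z + 3)*(z + 3)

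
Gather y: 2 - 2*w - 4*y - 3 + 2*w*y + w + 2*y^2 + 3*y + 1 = -w + 2*y^2 + y*(2*w - 1)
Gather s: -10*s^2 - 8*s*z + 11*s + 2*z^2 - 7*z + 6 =-10*s^2 + s*(11 - 8*z) + 2*z^2 - 7*z + 6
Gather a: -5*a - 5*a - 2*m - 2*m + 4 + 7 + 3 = -10*a - 4*m + 14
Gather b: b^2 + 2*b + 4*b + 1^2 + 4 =b^2 + 6*b + 5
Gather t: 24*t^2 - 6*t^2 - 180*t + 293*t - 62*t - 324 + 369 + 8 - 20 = 18*t^2 + 51*t + 33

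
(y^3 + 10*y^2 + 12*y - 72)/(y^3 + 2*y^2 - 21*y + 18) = (y^2 + 4*y - 12)/(y^2 - 4*y + 3)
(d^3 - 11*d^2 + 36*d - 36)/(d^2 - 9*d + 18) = d - 2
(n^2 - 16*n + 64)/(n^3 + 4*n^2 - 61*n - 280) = (n - 8)/(n^2 + 12*n + 35)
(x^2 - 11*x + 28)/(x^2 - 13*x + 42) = (x - 4)/(x - 6)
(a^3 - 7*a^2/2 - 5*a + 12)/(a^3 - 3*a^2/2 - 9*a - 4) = (2*a - 3)/(2*a + 1)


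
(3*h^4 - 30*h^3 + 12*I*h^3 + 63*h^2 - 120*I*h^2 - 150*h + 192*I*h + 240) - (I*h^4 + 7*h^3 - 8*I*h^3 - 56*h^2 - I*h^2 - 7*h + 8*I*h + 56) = 3*h^4 - I*h^4 - 37*h^3 + 20*I*h^3 + 119*h^2 - 119*I*h^2 - 143*h + 184*I*h + 184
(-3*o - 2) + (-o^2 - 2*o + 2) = -o^2 - 5*o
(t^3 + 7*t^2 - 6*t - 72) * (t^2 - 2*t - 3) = t^5 + 5*t^4 - 23*t^3 - 81*t^2 + 162*t + 216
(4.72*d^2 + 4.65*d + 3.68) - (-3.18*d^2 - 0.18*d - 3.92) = 7.9*d^2 + 4.83*d + 7.6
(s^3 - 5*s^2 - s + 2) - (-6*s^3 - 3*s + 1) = 7*s^3 - 5*s^2 + 2*s + 1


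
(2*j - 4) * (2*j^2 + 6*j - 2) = 4*j^3 + 4*j^2 - 28*j + 8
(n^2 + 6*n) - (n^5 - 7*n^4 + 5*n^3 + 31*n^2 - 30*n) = -n^5 + 7*n^4 - 5*n^3 - 30*n^2 + 36*n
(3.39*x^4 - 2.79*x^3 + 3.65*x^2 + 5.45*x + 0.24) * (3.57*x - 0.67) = 12.1023*x^5 - 12.2316*x^4 + 14.8998*x^3 + 17.011*x^2 - 2.7947*x - 0.1608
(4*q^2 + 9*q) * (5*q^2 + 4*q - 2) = 20*q^4 + 61*q^3 + 28*q^2 - 18*q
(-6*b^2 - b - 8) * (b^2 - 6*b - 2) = -6*b^4 + 35*b^3 + 10*b^2 + 50*b + 16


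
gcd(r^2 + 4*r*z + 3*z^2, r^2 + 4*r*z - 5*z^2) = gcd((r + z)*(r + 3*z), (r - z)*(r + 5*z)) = 1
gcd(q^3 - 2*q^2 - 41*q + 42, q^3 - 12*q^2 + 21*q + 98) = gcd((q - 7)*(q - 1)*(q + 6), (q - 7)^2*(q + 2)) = q - 7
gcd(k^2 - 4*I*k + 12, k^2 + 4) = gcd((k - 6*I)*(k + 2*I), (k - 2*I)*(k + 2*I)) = k + 2*I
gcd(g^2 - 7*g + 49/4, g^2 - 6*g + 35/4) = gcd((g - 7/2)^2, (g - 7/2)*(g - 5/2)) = g - 7/2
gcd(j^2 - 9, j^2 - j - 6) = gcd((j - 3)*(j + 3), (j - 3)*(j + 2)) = j - 3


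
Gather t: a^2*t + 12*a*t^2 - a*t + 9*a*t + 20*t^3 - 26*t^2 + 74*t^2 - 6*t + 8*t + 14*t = 20*t^3 + t^2*(12*a + 48) + t*(a^2 + 8*a + 16)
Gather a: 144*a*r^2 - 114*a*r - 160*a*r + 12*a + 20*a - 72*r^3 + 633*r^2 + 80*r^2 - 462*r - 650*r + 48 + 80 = a*(144*r^2 - 274*r + 32) - 72*r^3 + 713*r^2 - 1112*r + 128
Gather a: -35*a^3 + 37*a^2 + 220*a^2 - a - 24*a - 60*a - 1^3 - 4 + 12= -35*a^3 + 257*a^2 - 85*a + 7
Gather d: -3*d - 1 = -3*d - 1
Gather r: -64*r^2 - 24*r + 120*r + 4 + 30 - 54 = -64*r^2 + 96*r - 20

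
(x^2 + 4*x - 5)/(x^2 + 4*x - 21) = (x^2 + 4*x - 5)/(x^2 + 4*x - 21)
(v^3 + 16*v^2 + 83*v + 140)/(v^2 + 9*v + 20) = v + 7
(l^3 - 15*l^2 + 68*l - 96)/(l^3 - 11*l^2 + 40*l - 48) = (l - 8)/(l - 4)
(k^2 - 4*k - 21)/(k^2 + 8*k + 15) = (k - 7)/(k + 5)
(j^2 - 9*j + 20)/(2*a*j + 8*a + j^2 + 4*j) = (j^2 - 9*j + 20)/(2*a*j + 8*a + j^2 + 4*j)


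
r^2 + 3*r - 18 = (r - 3)*(r + 6)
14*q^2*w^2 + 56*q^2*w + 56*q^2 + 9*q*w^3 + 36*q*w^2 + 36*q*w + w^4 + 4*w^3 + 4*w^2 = (2*q + w)*(7*q + w)*(w + 2)^2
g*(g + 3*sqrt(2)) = g^2 + 3*sqrt(2)*g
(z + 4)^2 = z^2 + 8*z + 16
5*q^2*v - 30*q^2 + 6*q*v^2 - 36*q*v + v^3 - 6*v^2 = (q + v)*(5*q + v)*(v - 6)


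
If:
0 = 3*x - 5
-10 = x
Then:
No Solution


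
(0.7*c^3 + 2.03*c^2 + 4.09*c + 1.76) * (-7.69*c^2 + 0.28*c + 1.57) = -5.383*c^5 - 15.4147*c^4 - 29.7847*c^3 - 9.2021*c^2 + 6.9141*c + 2.7632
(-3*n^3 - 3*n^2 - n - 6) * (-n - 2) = 3*n^4 + 9*n^3 + 7*n^2 + 8*n + 12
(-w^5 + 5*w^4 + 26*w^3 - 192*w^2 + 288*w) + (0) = -w^5 + 5*w^4 + 26*w^3 - 192*w^2 + 288*w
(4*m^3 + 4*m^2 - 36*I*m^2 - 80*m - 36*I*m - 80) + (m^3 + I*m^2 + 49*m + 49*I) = 5*m^3 + 4*m^2 - 35*I*m^2 - 31*m - 36*I*m - 80 + 49*I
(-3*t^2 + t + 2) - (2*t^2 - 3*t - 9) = -5*t^2 + 4*t + 11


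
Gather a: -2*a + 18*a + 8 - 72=16*a - 64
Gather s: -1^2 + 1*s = s - 1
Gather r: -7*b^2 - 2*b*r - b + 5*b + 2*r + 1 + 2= -7*b^2 + 4*b + r*(2 - 2*b) + 3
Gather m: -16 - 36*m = -36*m - 16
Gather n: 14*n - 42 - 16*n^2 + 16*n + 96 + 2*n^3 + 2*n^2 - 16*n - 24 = 2*n^3 - 14*n^2 + 14*n + 30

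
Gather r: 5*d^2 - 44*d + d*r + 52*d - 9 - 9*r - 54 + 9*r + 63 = 5*d^2 + d*r + 8*d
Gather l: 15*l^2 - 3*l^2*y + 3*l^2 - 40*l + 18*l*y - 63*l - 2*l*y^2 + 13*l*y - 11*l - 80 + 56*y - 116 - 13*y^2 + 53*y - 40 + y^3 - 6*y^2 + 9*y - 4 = l^2*(18 - 3*y) + l*(-2*y^2 + 31*y - 114) + y^3 - 19*y^2 + 118*y - 240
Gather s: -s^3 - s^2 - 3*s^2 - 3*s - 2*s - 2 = -s^3 - 4*s^2 - 5*s - 2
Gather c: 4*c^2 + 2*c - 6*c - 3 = 4*c^2 - 4*c - 3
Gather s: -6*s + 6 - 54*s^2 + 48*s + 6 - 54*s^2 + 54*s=-108*s^2 + 96*s + 12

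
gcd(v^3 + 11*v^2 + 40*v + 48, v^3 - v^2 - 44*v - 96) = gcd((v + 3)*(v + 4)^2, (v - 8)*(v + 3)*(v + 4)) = v^2 + 7*v + 12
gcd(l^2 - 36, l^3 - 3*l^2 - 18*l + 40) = 1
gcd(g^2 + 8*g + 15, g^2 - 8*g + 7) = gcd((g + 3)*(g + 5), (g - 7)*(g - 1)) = 1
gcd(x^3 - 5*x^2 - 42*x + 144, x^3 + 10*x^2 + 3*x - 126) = x^2 + 3*x - 18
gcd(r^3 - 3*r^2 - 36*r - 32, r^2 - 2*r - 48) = r - 8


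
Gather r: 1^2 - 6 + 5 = 0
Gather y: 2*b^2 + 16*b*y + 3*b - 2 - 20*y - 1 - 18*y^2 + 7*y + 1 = 2*b^2 + 3*b - 18*y^2 + y*(16*b - 13) - 2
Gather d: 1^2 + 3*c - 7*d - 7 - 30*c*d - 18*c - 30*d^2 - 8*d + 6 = -15*c - 30*d^2 + d*(-30*c - 15)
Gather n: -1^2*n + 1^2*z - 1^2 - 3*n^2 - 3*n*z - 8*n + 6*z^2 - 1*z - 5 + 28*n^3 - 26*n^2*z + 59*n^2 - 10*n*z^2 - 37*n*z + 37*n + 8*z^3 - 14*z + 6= 28*n^3 + n^2*(56 - 26*z) + n*(-10*z^2 - 40*z + 28) + 8*z^3 + 6*z^2 - 14*z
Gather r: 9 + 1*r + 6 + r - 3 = 2*r + 12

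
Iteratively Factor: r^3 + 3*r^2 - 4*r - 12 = (r + 2)*(r^2 + r - 6) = (r - 2)*(r + 2)*(r + 3)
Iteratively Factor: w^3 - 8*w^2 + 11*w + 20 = (w - 5)*(w^2 - 3*w - 4) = (w - 5)*(w - 4)*(w + 1)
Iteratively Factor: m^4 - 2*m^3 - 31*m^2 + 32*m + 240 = (m - 5)*(m^3 + 3*m^2 - 16*m - 48) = (m - 5)*(m - 4)*(m^2 + 7*m + 12) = (m - 5)*(m - 4)*(m + 4)*(m + 3)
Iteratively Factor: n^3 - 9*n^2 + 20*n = (n - 4)*(n^2 - 5*n) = n*(n - 4)*(n - 5)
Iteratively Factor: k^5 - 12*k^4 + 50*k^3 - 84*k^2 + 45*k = (k - 5)*(k^4 - 7*k^3 + 15*k^2 - 9*k) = k*(k - 5)*(k^3 - 7*k^2 + 15*k - 9) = k*(k - 5)*(k - 3)*(k^2 - 4*k + 3) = k*(k - 5)*(k - 3)^2*(k - 1)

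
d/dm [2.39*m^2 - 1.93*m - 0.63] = 4.78*m - 1.93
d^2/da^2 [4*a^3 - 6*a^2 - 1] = 24*a - 12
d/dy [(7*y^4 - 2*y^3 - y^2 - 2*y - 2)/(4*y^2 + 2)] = (14*y^5 - 2*y^4 + 14*y^3 - y^2 + 3*y - 1)/(4*y^4 + 4*y^2 + 1)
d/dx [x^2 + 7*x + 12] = 2*x + 7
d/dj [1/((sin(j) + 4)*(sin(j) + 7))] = -(2*sin(j) + 11)*cos(j)/((sin(j) + 4)^2*(sin(j) + 7)^2)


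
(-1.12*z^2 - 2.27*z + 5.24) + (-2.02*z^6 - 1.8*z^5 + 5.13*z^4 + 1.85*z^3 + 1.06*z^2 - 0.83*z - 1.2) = -2.02*z^6 - 1.8*z^5 + 5.13*z^4 + 1.85*z^3 - 0.0600000000000001*z^2 - 3.1*z + 4.04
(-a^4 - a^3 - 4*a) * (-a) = a^5 + a^4 + 4*a^2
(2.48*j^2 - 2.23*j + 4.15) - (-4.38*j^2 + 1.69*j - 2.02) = 6.86*j^2 - 3.92*j + 6.17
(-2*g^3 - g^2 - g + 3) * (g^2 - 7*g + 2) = -2*g^5 + 13*g^4 + 2*g^3 + 8*g^2 - 23*g + 6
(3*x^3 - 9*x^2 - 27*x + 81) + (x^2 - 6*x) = 3*x^3 - 8*x^2 - 33*x + 81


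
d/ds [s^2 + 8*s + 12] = 2*s + 8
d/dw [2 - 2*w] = -2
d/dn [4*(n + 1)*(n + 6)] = 8*n + 28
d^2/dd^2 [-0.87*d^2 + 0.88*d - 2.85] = -1.74000000000000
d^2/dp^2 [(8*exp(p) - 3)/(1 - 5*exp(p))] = (35*exp(p) + 7)*exp(p)/(125*exp(3*p) - 75*exp(2*p) + 15*exp(p) - 1)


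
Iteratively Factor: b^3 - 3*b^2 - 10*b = (b)*(b^2 - 3*b - 10) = b*(b - 5)*(b + 2)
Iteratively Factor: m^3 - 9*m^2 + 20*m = (m - 5)*(m^2 - 4*m) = m*(m - 5)*(m - 4)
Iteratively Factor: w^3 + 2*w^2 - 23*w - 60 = (w + 4)*(w^2 - 2*w - 15) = (w - 5)*(w + 4)*(w + 3)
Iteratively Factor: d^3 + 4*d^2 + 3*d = (d)*(d^2 + 4*d + 3) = d*(d + 1)*(d + 3)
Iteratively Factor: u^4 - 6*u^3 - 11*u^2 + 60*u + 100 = (u - 5)*(u^3 - u^2 - 16*u - 20) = (u - 5)^2*(u^2 + 4*u + 4) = (u - 5)^2*(u + 2)*(u + 2)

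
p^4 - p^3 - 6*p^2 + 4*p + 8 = (p - 2)^2*(p + 1)*(p + 2)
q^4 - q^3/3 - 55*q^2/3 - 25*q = q*(q - 5)*(q + 5/3)*(q + 3)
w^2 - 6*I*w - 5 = (w - 5*I)*(w - I)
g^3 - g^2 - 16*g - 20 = (g - 5)*(g + 2)^2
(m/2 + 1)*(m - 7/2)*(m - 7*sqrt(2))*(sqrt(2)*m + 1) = sqrt(2)*m^4/2 - 13*m^3/2 - 3*sqrt(2)*m^3/4 - 7*sqrt(2)*m^2 + 39*m^2/4 + 21*sqrt(2)*m/4 + 91*m/2 + 49*sqrt(2)/2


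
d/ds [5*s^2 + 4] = 10*s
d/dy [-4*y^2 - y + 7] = -8*y - 1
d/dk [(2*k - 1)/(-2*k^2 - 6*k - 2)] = (k^2 - k - 5/2)/(k^4 + 6*k^3 + 11*k^2 + 6*k + 1)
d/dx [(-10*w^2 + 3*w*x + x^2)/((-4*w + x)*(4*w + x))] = 3*w*(-16*w^2 - 4*w*x - x^2)/(256*w^4 - 32*w^2*x^2 + x^4)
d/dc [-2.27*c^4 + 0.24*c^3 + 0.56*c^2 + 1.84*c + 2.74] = -9.08*c^3 + 0.72*c^2 + 1.12*c + 1.84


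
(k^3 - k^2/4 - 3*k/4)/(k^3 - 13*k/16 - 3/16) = 4*k/(4*k + 1)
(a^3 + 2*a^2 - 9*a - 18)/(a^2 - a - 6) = a + 3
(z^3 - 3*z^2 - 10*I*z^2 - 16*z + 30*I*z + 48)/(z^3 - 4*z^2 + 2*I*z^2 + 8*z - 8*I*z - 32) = (z^2 - z*(3 + 8*I) + 24*I)/(z^2 + 4*z*(-1 + I) - 16*I)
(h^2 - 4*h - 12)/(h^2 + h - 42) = (h + 2)/(h + 7)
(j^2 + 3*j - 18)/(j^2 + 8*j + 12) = (j - 3)/(j + 2)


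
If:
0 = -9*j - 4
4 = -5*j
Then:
No Solution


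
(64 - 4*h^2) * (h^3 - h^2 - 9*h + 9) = -4*h^5 + 4*h^4 + 100*h^3 - 100*h^2 - 576*h + 576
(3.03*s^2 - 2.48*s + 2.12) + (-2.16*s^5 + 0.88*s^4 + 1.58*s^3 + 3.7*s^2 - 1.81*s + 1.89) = -2.16*s^5 + 0.88*s^4 + 1.58*s^3 + 6.73*s^2 - 4.29*s + 4.01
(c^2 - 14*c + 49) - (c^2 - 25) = 74 - 14*c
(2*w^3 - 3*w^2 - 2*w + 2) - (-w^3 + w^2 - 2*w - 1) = 3*w^3 - 4*w^2 + 3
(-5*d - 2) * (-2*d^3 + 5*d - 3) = 10*d^4 + 4*d^3 - 25*d^2 + 5*d + 6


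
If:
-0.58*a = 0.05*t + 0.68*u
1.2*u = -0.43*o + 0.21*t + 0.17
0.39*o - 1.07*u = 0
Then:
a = 0.0697865353037767 - 2.14932002863037*u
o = 2.74358974358974*u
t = 11.3321123321123*u - 0.80952380952381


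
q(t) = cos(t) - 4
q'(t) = -sin(t)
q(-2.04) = -4.45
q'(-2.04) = 0.89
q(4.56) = -4.15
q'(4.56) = 0.99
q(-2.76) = -4.93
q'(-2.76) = 0.37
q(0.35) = -3.06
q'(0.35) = -0.34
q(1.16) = -3.60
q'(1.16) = -0.92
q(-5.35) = -3.40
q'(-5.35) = -0.80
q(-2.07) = -4.48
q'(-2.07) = 0.88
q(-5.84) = -3.10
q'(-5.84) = -0.43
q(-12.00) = -3.16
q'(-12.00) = -0.54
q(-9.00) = -4.91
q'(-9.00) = 0.41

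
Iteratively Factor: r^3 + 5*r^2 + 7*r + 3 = (r + 3)*(r^2 + 2*r + 1) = (r + 1)*(r + 3)*(r + 1)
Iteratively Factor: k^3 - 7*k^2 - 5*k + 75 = (k + 3)*(k^2 - 10*k + 25) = (k - 5)*(k + 3)*(k - 5)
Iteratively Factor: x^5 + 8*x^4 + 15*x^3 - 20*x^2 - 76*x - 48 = (x + 4)*(x^4 + 4*x^3 - x^2 - 16*x - 12) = (x + 3)*(x + 4)*(x^3 + x^2 - 4*x - 4) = (x + 2)*(x + 3)*(x + 4)*(x^2 - x - 2) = (x - 2)*(x + 2)*(x + 3)*(x + 4)*(x + 1)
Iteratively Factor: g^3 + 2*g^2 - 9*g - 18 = (g + 3)*(g^2 - g - 6) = (g + 2)*(g + 3)*(g - 3)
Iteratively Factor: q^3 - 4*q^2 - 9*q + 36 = (q - 3)*(q^2 - q - 12) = (q - 4)*(q - 3)*(q + 3)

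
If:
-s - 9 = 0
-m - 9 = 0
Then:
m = -9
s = -9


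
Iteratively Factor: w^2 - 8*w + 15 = (w - 3)*(w - 5)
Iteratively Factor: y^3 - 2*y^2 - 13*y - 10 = (y + 1)*(y^2 - 3*y - 10) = (y + 1)*(y + 2)*(y - 5)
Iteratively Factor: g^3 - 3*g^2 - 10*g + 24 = (g + 3)*(g^2 - 6*g + 8) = (g - 2)*(g + 3)*(g - 4)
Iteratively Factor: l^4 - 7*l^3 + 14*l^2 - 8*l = (l - 1)*(l^3 - 6*l^2 + 8*l) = (l - 2)*(l - 1)*(l^2 - 4*l) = l*(l - 2)*(l - 1)*(l - 4)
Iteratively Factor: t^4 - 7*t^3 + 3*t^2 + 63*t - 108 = (t - 3)*(t^3 - 4*t^2 - 9*t + 36) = (t - 3)*(t + 3)*(t^2 - 7*t + 12) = (t - 4)*(t - 3)*(t + 3)*(t - 3)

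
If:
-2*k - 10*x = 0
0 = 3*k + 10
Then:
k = -10/3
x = 2/3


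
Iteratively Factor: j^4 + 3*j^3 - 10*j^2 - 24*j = (j + 4)*(j^3 - j^2 - 6*j) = j*(j + 4)*(j^2 - j - 6) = j*(j - 3)*(j + 4)*(j + 2)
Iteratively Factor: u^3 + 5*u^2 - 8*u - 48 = (u - 3)*(u^2 + 8*u + 16) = (u - 3)*(u + 4)*(u + 4)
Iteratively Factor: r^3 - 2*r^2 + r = (r - 1)*(r^2 - r) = r*(r - 1)*(r - 1)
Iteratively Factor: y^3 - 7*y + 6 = (y - 1)*(y^2 + y - 6) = (y - 1)*(y + 3)*(y - 2)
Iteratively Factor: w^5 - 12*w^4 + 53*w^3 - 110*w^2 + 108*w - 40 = (w - 2)*(w^4 - 10*w^3 + 33*w^2 - 44*w + 20) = (w - 2)^2*(w^3 - 8*w^2 + 17*w - 10) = (w - 2)^2*(w - 1)*(w^2 - 7*w + 10) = (w - 5)*(w - 2)^2*(w - 1)*(w - 2)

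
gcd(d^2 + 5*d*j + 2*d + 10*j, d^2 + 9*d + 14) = d + 2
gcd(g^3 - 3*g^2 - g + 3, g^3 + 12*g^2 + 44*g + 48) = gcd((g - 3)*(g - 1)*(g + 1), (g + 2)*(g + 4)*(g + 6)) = 1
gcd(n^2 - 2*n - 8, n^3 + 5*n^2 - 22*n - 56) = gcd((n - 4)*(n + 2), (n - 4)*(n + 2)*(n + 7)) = n^2 - 2*n - 8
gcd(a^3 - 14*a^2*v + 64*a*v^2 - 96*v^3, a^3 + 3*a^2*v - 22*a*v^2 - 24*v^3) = -a + 4*v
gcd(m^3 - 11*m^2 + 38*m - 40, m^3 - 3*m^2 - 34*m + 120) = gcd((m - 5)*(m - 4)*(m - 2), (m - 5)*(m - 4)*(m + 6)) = m^2 - 9*m + 20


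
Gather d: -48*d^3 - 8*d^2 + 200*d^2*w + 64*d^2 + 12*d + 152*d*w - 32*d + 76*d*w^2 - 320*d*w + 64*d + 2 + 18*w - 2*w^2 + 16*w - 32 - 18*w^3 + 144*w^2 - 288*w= -48*d^3 + d^2*(200*w + 56) + d*(76*w^2 - 168*w + 44) - 18*w^3 + 142*w^2 - 254*w - 30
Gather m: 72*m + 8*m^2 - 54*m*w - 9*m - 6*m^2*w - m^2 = m^2*(7 - 6*w) + m*(63 - 54*w)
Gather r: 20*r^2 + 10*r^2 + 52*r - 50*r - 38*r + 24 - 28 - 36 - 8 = 30*r^2 - 36*r - 48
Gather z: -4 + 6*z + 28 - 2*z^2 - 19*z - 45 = -2*z^2 - 13*z - 21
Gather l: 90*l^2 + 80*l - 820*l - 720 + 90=90*l^2 - 740*l - 630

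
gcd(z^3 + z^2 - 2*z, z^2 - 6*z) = z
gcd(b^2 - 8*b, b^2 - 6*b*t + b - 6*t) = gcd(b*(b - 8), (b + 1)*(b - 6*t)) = 1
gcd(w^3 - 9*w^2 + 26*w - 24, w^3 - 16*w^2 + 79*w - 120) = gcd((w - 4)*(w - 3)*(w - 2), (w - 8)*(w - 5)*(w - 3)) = w - 3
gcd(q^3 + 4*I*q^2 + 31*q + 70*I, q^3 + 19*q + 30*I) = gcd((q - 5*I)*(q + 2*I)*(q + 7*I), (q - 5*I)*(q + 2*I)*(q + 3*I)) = q^2 - 3*I*q + 10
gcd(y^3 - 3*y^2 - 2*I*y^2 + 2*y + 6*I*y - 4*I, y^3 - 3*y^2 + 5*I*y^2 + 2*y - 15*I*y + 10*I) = y^2 - 3*y + 2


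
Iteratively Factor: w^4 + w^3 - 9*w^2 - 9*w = (w + 3)*(w^3 - 2*w^2 - 3*w) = (w - 3)*(w + 3)*(w^2 + w) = w*(w - 3)*(w + 3)*(w + 1)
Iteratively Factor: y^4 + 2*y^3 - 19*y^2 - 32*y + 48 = (y + 4)*(y^3 - 2*y^2 - 11*y + 12) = (y - 1)*(y + 4)*(y^2 - y - 12) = (y - 1)*(y + 3)*(y + 4)*(y - 4)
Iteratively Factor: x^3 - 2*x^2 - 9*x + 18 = (x + 3)*(x^2 - 5*x + 6) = (x - 3)*(x + 3)*(x - 2)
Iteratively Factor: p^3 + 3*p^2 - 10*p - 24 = (p - 3)*(p^2 + 6*p + 8) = (p - 3)*(p + 4)*(p + 2)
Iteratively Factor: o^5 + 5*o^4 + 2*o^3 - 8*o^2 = (o + 4)*(o^4 + o^3 - 2*o^2) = o*(o + 4)*(o^3 + o^2 - 2*o) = o*(o - 1)*(o + 4)*(o^2 + 2*o) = o*(o - 1)*(o + 2)*(o + 4)*(o)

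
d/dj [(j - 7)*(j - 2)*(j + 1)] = 3*j^2 - 16*j + 5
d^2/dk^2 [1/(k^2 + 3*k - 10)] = 2*(-k^2 - 3*k + (2*k + 3)^2 + 10)/(k^2 + 3*k - 10)^3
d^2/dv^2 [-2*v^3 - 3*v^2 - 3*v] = -12*v - 6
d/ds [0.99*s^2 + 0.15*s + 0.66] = 1.98*s + 0.15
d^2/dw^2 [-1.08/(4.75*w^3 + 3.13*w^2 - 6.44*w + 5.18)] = ((30.78*w + 6.7608)*(4.75*w^3 + 3.13*w^2 - 6.44*w + 5.18) - 1.08*(14.25*w^2 + 6.26*w - 6.44)*(28.5*w^2 + 12.52*w - 12.88))/(4.75*w^3 + 3.13*w^2 - 6.44*w + 5.18)^3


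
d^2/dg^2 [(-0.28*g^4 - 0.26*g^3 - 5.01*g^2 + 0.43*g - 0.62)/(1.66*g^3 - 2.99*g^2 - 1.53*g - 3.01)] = (1.77635683940025e-15*g^8 - 36.620824*g^6 - 12.9324240000001*g^5 - 144.29556*g^4 - 262.682452*g^3 + 234.88413*g^2 - 72.958734*g - 86.4856)/(4.574296*g^9 - 24.717732*g^8 + 31.873494*g^7 - 6.049955*g^6 + 60.261627*g^5 - 55.858188*g^4 - 41.081361*g^3 - 102.407424*g^2 - 41.585859*g - 27.270901)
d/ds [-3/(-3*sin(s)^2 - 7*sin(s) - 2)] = -3*(6*sin(s) + 7)*cos(s)/(3*sin(s)^2 + 7*sin(s) + 2)^2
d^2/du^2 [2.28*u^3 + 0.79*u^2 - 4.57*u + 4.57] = 13.68*u + 1.58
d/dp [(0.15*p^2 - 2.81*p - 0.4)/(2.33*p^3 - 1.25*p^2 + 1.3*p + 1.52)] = (-0.3495*p^4 + 13.0946*p^3 - 0.5215*p^2 - 0.544*p - 3.7512)/(5.4289*p^6 - 5.825*p^5 + 7.6205*p^4 + 3.8332*p^3 - 2.11*p^2 + 3.952*p + 2.3104)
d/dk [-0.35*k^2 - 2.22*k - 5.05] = -0.7*k - 2.22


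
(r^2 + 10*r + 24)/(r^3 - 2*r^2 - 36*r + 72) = (r + 4)/(r^2 - 8*r + 12)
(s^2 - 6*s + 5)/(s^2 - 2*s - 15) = (s - 1)/(s + 3)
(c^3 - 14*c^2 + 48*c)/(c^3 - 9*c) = (c^2 - 14*c + 48)/(c^2 - 9)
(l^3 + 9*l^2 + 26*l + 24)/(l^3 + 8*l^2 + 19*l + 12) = (l + 2)/(l + 1)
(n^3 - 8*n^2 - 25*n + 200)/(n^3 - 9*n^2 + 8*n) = (n^2 - 25)/(n*(n - 1))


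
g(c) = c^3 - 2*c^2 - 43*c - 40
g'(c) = 3*c^2 - 4*c - 43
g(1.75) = -116.02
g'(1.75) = -40.81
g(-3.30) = 44.18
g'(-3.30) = 2.87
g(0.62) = -67.19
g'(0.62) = -44.33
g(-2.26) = 35.42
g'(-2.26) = -18.64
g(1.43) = -102.66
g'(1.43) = -42.59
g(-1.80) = 25.09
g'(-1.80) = -26.08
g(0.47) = -60.55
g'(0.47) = -44.22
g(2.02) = -126.78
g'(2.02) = -38.84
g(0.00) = -40.00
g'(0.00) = -43.00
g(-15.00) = -3220.00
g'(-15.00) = 692.00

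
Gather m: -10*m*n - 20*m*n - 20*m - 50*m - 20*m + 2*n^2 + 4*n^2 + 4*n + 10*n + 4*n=m*(-30*n - 90) + 6*n^2 + 18*n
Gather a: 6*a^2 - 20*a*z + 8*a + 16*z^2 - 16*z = 6*a^2 + a*(8 - 20*z) + 16*z^2 - 16*z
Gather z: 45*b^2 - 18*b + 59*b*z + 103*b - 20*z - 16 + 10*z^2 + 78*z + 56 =45*b^2 + 85*b + 10*z^2 + z*(59*b + 58) + 40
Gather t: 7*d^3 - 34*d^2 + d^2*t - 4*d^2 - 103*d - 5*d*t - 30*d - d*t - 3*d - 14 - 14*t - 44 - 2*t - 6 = 7*d^3 - 38*d^2 - 136*d + t*(d^2 - 6*d - 16) - 64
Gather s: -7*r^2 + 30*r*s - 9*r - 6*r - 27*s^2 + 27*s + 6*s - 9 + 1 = -7*r^2 - 15*r - 27*s^2 + s*(30*r + 33) - 8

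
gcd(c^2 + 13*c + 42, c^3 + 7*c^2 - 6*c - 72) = c + 6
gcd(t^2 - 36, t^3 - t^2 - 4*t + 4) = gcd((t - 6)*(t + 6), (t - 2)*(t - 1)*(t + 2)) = 1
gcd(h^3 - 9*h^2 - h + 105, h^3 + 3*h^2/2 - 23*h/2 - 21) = h + 3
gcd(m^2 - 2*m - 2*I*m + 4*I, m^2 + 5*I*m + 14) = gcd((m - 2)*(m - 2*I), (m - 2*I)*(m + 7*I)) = m - 2*I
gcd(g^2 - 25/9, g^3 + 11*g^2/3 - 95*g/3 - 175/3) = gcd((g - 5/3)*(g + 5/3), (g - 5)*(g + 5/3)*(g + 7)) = g + 5/3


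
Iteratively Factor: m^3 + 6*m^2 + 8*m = (m + 2)*(m^2 + 4*m) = m*(m + 2)*(m + 4)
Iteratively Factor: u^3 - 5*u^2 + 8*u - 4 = (u - 2)*(u^2 - 3*u + 2) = (u - 2)^2*(u - 1)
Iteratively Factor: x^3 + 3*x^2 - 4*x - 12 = (x + 3)*(x^2 - 4) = (x - 2)*(x + 3)*(x + 2)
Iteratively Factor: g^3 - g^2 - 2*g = (g + 1)*(g^2 - 2*g) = (g - 2)*(g + 1)*(g)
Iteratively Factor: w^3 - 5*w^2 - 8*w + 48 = (w - 4)*(w^2 - w - 12) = (w - 4)^2*(w + 3)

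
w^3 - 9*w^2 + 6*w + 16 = (w - 8)*(w - 2)*(w + 1)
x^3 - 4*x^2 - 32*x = x*(x - 8)*(x + 4)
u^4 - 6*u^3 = u^3*(u - 6)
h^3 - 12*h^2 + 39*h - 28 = (h - 7)*(h - 4)*(h - 1)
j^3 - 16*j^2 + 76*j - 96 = (j - 8)*(j - 6)*(j - 2)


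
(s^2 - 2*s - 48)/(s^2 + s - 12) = (s^2 - 2*s - 48)/(s^2 + s - 12)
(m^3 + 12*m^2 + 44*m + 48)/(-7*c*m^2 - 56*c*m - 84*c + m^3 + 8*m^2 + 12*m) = (-m - 4)/(7*c - m)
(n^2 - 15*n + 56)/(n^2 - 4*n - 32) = (n - 7)/(n + 4)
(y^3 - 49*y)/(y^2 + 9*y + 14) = y*(y - 7)/(y + 2)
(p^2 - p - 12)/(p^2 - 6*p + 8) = (p + 3)/(p - 2)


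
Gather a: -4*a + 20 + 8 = 28 - 4*a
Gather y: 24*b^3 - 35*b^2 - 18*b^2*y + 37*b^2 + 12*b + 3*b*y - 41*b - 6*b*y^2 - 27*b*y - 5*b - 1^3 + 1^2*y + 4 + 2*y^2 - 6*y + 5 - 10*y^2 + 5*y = 24*b^3 + 2*b^2 - 34*b + y^2*(-6*b - 8) + y*(-18*b^2 - 24*b) + 8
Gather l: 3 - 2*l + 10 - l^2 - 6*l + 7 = -l^2 - 8*l + 20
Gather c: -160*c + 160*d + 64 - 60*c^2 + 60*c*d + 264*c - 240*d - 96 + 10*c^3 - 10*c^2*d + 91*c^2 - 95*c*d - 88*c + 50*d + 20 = 10*c^3 + c^2*(31 - 10*d) + c*(16 - 35*d) - 30*d - 12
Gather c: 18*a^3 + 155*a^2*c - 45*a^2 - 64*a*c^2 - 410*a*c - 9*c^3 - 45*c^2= 18*a^3 - 45*a^2 - 9*c^3 + c^2*(-64*a - 45) + c*(155*a^2 - 410*a)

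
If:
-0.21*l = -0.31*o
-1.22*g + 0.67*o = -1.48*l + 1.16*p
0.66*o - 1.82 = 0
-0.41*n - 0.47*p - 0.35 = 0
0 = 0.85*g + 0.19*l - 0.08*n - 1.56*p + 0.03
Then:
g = 3.80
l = 4.07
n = -4.05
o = 2.76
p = 2.79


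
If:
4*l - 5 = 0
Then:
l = 5/4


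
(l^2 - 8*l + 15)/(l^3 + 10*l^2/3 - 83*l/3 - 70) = 3*(l - 3)/(3*l^2 + 25*l + 42)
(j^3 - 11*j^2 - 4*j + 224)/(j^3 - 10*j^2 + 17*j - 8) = (j^2 - 3*j - 28)/(j^2 - 2*j + 1)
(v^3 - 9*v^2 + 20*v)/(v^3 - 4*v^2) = (v - 5)/v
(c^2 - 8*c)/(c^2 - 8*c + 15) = c*(c - 8)/(c^2 - 8*c + 15)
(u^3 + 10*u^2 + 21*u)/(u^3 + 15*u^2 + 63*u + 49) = u*(u + 3)/(u^2 + 8*u + 7)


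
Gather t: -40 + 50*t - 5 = 50*t - 45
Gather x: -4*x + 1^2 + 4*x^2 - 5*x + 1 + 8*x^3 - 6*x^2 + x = 8*x^3 - 2*x^2 - 8*x + 2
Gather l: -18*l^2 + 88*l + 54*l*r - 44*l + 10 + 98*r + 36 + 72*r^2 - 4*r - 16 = -18*l^2 + l*(54*r + 44) + 72*r^2 + 94*r + 30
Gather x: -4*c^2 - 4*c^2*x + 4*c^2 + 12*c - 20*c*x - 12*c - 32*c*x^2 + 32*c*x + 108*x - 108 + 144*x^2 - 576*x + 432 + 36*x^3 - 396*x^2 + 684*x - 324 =36*x^3 + x^2*(-32*c - 252) + x*(-4*c^2 + 12*c + 216)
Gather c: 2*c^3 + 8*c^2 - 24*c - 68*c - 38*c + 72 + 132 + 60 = 2*c^3 + 8*c^2 - 130*c + 264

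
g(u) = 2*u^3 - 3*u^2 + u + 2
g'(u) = 6*u^2 - 6*u + 1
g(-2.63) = -57.76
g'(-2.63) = 58.28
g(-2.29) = -40.04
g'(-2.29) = 46.20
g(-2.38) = -44.34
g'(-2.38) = 49.27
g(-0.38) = 1.08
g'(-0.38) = 4.15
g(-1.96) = -26.54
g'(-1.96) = 35.81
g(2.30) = 12.76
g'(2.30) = 18.94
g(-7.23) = -917.91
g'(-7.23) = 358.02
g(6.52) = 435.32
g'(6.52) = 216.94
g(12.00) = 3038.00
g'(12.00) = 793.00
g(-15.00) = -7438.00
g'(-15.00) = 1441.00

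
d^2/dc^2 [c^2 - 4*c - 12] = 2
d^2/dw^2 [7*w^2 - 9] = 14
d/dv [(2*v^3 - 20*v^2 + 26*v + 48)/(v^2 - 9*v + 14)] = 2*(v^4 - 18*v^3 + 119*v^2 - 328*v + 398)/(v^4 - 18*v^3 + 109*v^2 - 252*v + 196)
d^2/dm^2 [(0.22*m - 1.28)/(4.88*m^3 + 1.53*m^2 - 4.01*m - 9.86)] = (31.435008*m^5 - 355.933536*m^4 - 143.271604*m^3 + 259.338624*m^2 - 302.504664*m - 97.181688)/(116.214272*m^9 + 109.308096*m^8 - 252.216456*m^7 - 880.489959*m^6 - 234.460587*m^5 + 1162.254045*m^4 + 1721.778091*m^3 - 29.411394*m^2 - 1169.551788*m - 958.585256)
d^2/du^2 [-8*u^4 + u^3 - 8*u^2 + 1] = -96*u^2 + 6*u - 16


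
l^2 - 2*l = l*(l - 2)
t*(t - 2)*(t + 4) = t^3 + 2*t^2 - 8*t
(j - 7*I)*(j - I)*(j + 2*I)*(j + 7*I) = j^4 + I*j^3 + 51*j^2 + 49*I*j + 98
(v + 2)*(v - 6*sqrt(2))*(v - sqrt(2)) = v^3 - 7*sqrt(2)*v^2 + 2*v^2 - 14*sqrt(2)*v + 12*v + 24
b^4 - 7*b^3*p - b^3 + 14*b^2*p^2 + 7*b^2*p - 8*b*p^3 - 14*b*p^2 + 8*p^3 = (b - 1)*(b - 4*p)*(b - 2*p)*(b - p)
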